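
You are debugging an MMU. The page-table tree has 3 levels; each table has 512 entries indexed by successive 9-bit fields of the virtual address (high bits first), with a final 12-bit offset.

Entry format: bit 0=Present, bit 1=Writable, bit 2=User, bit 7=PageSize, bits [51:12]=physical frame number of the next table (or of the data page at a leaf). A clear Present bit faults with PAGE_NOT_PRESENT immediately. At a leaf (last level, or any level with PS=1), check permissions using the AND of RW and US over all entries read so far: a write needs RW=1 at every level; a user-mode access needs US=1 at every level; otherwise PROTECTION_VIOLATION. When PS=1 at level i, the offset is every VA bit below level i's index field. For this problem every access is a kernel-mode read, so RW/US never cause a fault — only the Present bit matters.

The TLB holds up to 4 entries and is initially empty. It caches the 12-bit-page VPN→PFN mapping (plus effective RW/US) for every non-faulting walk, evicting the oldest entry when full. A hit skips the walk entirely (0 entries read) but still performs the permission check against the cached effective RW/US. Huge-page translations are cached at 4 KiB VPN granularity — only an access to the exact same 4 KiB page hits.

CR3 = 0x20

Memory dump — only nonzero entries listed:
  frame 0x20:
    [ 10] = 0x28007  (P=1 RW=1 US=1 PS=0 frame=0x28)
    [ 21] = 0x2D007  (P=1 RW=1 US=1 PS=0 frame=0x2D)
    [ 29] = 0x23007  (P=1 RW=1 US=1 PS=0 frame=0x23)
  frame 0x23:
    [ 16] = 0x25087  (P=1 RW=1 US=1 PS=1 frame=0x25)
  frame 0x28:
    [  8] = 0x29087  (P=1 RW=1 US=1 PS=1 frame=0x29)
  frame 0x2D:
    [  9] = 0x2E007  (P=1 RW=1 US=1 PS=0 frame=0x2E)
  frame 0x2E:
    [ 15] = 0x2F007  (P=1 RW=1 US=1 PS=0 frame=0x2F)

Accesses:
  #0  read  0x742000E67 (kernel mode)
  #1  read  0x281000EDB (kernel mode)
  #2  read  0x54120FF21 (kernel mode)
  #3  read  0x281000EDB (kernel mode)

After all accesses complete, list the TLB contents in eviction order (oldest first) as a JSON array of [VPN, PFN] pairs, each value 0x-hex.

Per-access translation:
#0 VA=0x742000E67 (r,kernel):
  [0] read 0x20 idx=29: raw=0x23007 flags P=1 W=1 U=1 S=0
  [1] read 0x23 idx=16: raw=0x25087 flags P=1 W=1 U=1 S=1
  ⇒ phys 0x25E67 (huge @L1)  [2 reads]
#1 VA=0x281000EDB (r,kernel):
  [0] read 0x20 idx=10: raw=0x28007 flags P=1 W=1 U=1 S=0
  [1] read 0x28 idx=8: raw=0x29087 flags P=1 W=1 U=1 S=1
  ⇒ phys 0x29EDB (huge @L1)  [2 reads]
#2 VA=0x54120FF21 (r,kernel):
  [0] read 0x20 idx=21: raw=0x2D007 flags P=1 W=1 U=1 S=0
  [1] read 0x2D idx=9: raw=0x2E007 flags P=1 W=1 U=1 S=0
  [2] read 0x2E idx=15: raw=0x2F007 flags P=1 W=1 U=1 S=0
  ⇒ phys 0x2FF21  [3 reads]
#3 VA=0x281000EDB (r,kernel):
  TLB hit vpn=0x281000 → PA=0x29EDB

TLB: [["0x742000", "0x25"], ["0x281000", "0x29"], ["0x54120F", "0x2F"]]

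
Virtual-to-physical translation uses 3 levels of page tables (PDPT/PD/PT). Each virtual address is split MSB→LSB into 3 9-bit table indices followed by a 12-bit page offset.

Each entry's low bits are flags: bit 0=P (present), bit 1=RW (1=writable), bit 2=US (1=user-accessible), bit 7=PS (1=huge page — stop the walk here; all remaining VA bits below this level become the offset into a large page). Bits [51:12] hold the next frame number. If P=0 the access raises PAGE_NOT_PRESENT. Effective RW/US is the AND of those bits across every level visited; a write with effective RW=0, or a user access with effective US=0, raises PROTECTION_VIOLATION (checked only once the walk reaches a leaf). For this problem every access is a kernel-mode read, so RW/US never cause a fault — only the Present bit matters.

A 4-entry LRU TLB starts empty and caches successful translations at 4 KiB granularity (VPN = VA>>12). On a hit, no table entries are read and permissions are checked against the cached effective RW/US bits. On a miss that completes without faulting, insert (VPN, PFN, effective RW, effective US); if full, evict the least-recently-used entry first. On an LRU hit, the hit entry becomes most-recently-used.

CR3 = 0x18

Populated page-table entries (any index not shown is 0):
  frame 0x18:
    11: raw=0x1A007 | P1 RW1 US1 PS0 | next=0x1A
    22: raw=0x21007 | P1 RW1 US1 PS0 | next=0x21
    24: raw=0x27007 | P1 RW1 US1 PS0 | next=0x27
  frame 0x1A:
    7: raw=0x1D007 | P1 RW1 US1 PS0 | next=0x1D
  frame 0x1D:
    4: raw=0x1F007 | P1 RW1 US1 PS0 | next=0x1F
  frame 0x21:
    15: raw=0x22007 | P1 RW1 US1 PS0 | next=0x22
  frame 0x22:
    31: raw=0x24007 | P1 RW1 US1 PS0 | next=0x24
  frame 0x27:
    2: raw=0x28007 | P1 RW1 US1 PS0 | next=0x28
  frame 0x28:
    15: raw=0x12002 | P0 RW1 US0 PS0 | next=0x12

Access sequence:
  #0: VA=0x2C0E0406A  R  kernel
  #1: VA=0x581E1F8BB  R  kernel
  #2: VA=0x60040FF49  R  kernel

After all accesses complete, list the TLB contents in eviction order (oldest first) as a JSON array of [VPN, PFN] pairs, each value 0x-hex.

Trace:
#0 VA=0x2C0E0406A (r,kernel):
  lvl0: tbl 0x18, slot 11 ⇒ 0x1A007 (P1/RW1/US1/PS0)
  lvl1: tbl 0x1A, slot 7 ⇒ 0x1D007 (P1/RW1/US1/PS0)
  lvl2: tbl 0x1D, slot 4 ⇒ 0x1F007 (P1/RW1/US1/PS0)
  ✓ 0x1F06A  — 3 lookups
#1 VA=0x581E1F8BB (r,kernel):
  lvl0: tbl 0x18, slot 22 ⇒ 0x21007 (P1/RW1/US1/PS0)
  lvl1: tbl 0x21, slot 15 ⇒ 0x22007 (P1/RW1/US1/PS0)
  lvl2: tbl 0x22, slot 31 ⇒ 0x24007 (P1/RW1/US1/PS0)
  ✓ 0x248BB  — 3 lookups
#2 VA=0x60040FF49 (r,kernel):
  lvl0: tbl 0x18, slot 24 ⇒ 0x27007 (P1/RW1/US1/PS0)
  lvl1: tbl 0x27, slot 2 ⇒ 0x28007 (P1/RW1/US1/PS0)
  lvl2: tbl 0x28, slot 15 ⇒ 0x12002 (P0/RW1/US0/PS0)
  → PAGE_NOT_PRESENT  (3 entries read)

TLB: [["0x2C0E04", "0x1F"], ["0x581E1F", "0x24"]]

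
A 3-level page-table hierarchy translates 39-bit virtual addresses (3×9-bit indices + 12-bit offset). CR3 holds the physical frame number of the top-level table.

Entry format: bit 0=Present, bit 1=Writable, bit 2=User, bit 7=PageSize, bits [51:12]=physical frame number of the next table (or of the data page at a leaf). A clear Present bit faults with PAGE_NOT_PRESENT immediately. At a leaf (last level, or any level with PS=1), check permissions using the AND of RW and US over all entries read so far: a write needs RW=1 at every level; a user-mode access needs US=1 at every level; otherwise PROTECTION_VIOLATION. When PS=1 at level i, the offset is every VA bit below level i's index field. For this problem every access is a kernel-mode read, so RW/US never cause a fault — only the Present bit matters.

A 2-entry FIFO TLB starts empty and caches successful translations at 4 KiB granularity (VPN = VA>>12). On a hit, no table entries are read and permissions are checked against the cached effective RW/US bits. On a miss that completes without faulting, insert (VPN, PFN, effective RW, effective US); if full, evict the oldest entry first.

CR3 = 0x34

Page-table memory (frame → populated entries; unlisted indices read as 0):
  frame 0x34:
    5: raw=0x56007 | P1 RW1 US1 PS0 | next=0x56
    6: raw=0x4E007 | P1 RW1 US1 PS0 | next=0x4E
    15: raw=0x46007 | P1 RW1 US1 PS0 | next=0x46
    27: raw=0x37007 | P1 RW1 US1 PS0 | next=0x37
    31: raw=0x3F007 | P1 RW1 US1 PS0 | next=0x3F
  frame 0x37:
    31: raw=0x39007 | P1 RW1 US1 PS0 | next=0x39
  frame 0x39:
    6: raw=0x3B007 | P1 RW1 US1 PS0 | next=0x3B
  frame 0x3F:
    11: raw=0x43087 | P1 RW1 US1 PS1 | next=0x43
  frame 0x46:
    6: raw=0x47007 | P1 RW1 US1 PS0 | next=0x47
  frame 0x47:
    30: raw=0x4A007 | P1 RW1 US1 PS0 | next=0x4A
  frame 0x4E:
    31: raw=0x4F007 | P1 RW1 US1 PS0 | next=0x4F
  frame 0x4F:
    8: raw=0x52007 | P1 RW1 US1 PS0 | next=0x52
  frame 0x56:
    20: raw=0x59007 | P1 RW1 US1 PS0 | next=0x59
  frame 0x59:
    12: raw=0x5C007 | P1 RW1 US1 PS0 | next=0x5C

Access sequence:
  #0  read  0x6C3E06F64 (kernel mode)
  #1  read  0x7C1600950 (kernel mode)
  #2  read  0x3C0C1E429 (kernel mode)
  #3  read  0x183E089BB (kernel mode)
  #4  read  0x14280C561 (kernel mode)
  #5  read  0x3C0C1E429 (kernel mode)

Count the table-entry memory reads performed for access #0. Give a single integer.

Trace:
#0 VA=0x6C3E06F64 (r,kernel):
  L0 @0x34[27] → 0x37007  P=1,RW=1,US=1,PS=0
  L1 @0x37[31] → 0x39007  P=1,RW=1,US=1,PS=0
  L2 @0x39[6] → 0x3B007  P=1,RW=1,US=1,PS=0
  ⇒ phys 0x3BF64  [3 reads]
#1 VA=0x7C1600950 (r,kernel):
  L0 @0x34[31] → 0x3F007  P=1,RW=1,US=1,PS=0
  L1 @0x3F[11] → 0x43087  P=1,RW=1,US=1,PS=1
  ⇒ phys 0x43950 (huge @L1)  [2 reads]
#2 VA=0x3C0C1E429 (r,kernel):
  L0 @0x34[15] → 0x46007  P=1,RW=1,US=1,PS=0
  L1 @0x46[6] → 0x47007  P=1,RW=1,US=1,PS=0
  L2 @0x47[30] → 0x4A007  P=1,RW=1,US=1,PS=0
  ⇒ phys 0x4A429  [3 reads]
#3 VA=0x183E089BB (r,kernel):
  L0 @0x34[6] → 0x4E007  P=1,RW=1,US=1,PS=0
  L1 @0x4E[31] → 0x4F007  P=1,RW=1,US=1,PS=0
  L2 @0x4F[8] → 0x52007  P=1,RW=1,US=1,PS=0
  ⇒ phys 0x529BB  [3 reads]
#4 VA=0x14280C561 (r,kernel):
  L0 @0x34[5] → 0x56007  P=1,RW=1,US=1,PS=0
  L1 @0x56[20] → 0x59007  P=1,RW=1,US=1,PS=0
  L2 @0x59[12] → 0x5C007  P=1,RW=1,US=1,PS=0
  ⇒ phys 0x5C561  [3 reads]
#5 VA=0x3C0C1E429 (r,kernel):
  L0 @0x34[15] → 0x46007  P=1,RW=1,US=1,PS=0
  L1 @0x46[6] → 0x47007  P=1,RW=1,US=1,PS=0
  L2 @0x47[30] → 0x4A007  P=1,RW=1,US=1,PS=0
  ⇒ phys 0x4A429  [3 reads]

Entries read for #0: 3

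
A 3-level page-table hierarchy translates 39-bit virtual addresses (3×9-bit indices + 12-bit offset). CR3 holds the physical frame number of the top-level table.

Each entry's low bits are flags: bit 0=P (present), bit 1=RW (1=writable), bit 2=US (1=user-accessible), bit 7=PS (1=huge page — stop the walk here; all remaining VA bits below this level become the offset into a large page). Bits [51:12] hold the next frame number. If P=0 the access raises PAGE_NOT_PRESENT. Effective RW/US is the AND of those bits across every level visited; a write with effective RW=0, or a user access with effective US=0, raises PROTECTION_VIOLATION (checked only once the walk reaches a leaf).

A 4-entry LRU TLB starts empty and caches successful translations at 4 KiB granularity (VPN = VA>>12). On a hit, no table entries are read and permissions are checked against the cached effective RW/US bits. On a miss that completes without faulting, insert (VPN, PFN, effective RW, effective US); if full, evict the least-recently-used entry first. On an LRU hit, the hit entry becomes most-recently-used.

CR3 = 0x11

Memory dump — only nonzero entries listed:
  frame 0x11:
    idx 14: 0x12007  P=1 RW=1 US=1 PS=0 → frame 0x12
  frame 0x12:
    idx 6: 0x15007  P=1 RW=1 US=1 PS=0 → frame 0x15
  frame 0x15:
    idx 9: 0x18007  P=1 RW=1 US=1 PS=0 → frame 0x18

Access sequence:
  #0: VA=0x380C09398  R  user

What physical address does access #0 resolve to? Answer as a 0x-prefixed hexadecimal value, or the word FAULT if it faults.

Trace:
#0 VA=0x380C09398 (r,user):
  L0: frame=0x11 idx=14 entry=0x12007 [P=1 RW=1 US=1 PS=0]
  L1: frame=0x12 idx=6 entry=0x15007 [P=1 RW=1 US=1 PS=0]
  L2: frame=0x15 idx=9 entry=0x18007 [P=1 RW=1 US=1 PS=0]
  → PA=0x18398  (3 entries read)

Access #0 PA: 0x18398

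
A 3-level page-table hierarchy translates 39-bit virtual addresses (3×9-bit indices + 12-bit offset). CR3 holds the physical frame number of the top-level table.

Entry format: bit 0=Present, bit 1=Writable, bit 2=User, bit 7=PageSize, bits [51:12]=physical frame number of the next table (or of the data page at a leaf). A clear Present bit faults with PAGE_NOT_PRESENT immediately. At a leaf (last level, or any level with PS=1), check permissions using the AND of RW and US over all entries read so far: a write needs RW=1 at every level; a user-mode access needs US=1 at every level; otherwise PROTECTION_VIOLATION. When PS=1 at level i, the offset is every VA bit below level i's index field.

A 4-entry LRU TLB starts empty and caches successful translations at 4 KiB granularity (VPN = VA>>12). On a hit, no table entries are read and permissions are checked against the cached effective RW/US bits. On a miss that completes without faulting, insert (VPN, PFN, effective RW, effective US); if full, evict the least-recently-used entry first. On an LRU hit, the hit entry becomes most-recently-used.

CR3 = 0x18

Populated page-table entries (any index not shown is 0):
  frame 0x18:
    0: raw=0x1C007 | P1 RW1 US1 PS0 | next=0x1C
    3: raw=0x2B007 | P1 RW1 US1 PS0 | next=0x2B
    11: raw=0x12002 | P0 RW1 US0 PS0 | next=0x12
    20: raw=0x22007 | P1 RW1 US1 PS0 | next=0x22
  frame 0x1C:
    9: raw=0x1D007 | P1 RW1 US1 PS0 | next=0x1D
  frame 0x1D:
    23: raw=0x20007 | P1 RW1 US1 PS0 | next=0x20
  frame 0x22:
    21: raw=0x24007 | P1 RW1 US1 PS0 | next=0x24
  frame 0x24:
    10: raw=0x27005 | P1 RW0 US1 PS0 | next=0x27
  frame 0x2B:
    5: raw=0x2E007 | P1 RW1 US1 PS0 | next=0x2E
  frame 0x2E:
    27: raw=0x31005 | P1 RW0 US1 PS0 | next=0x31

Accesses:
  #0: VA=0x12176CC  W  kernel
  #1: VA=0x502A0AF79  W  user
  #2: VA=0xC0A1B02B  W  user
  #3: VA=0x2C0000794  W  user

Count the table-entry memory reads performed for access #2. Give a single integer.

Walk each access:
#0 VA=0x12176CC (w,kernel):
  lvl0: tbl 0x18, slot 0 ⇒ 0x1C007 (P1/RW1/US1/PS0)
  lvl1: tbl 0x1C, slot 9 ⇒ 0x1D007 (P1/RW1/US1/PS0)
  lvl2: tbl 0x1D, slot 23 ⇒ 0x20007 (P1/RW1/US1/PS0)
  → PA=0x206CC  (3 entries read)
#1 VA=0x502A0AF79 (w,user):
  lvl0: tbl 0x18, slot 20 ⇒ 0x22007 (P1/RW1/US1/PS0)
  lvl1: tbl 0x22, slot 21 ⇒ 0x24007 (P1/RW1/US1/PS0)
  lvl2: tbl 0x24, slot 10 ⇒ 0x27005 (P1/RW0/US1/PS0)
  ✗ PROTECTION_VIOLATION  [3 reads]
#2 VA=0xC0A1B02B (w,user):
  lvl0: tbl 0x18, slot 3 ⇒ 0x2B007 (P1/RW1/US1/PS0)
  lvl1: tbl 0x2B, slot 5 ⇒ 0x2E007 (P1/RW1/US1/PS0)
  lvl2: tbl 0x2E, slot 27 ⇒ 0x31005 (P1/RW0/US1/PS0)
  ✗ PROTECTION_VIOLATION  [3 reads]
#3 VA=0x2C0000794 (w,user):
  lvl0: tbl 0x18, slot 11 ⇒ 0x12002 (P0/RW1/US0/PS0)
  ✗ PAGE_NOT_PRESENT  [1 reads]

Entries read for #2: 3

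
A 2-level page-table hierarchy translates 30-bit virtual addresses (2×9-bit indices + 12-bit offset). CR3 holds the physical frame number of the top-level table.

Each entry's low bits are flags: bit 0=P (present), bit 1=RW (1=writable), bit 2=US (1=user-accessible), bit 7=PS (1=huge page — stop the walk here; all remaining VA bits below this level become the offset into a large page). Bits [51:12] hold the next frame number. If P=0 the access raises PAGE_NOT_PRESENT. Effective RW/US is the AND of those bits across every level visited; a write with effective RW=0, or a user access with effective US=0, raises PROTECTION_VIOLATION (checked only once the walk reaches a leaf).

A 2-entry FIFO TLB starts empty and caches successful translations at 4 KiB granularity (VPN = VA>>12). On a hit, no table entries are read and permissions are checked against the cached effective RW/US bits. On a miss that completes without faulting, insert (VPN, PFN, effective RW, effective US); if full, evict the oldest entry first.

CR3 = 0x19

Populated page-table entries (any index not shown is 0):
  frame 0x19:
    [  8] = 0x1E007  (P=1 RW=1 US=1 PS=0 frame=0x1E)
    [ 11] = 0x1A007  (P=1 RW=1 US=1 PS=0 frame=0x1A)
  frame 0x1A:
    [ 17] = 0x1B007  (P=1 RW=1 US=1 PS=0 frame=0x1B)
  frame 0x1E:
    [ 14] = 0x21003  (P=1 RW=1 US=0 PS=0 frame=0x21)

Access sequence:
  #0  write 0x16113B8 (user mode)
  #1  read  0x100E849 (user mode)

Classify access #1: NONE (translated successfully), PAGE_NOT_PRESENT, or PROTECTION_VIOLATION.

Per-access translation:
#0 VA=0x16113B8 (w,user):
  [0] read 0x19 idx=11: raw=0x1A007 flags P=1 W=1 U=1 S=0
  [1] read 0x1A idx=17: raw=0x1B007 flags P=1 W=1 U=1 S=0
  ⇒ phys 0x1B3B8  [2 reads]
#1 VA=0x100E849 (r,user):
  [0] read 0x19 idx=8: raw=0x1E007 flags P=1 W=1 U=1 S=0
  [1] read 0x1E idx=14: raw=0x21003 flags P=1 W=1 U=0 S=0
  ⇒ fault: PROTECTION_VIOLATION  — 2 lookups

Access #1 fault: PROTECTION_VIOLATION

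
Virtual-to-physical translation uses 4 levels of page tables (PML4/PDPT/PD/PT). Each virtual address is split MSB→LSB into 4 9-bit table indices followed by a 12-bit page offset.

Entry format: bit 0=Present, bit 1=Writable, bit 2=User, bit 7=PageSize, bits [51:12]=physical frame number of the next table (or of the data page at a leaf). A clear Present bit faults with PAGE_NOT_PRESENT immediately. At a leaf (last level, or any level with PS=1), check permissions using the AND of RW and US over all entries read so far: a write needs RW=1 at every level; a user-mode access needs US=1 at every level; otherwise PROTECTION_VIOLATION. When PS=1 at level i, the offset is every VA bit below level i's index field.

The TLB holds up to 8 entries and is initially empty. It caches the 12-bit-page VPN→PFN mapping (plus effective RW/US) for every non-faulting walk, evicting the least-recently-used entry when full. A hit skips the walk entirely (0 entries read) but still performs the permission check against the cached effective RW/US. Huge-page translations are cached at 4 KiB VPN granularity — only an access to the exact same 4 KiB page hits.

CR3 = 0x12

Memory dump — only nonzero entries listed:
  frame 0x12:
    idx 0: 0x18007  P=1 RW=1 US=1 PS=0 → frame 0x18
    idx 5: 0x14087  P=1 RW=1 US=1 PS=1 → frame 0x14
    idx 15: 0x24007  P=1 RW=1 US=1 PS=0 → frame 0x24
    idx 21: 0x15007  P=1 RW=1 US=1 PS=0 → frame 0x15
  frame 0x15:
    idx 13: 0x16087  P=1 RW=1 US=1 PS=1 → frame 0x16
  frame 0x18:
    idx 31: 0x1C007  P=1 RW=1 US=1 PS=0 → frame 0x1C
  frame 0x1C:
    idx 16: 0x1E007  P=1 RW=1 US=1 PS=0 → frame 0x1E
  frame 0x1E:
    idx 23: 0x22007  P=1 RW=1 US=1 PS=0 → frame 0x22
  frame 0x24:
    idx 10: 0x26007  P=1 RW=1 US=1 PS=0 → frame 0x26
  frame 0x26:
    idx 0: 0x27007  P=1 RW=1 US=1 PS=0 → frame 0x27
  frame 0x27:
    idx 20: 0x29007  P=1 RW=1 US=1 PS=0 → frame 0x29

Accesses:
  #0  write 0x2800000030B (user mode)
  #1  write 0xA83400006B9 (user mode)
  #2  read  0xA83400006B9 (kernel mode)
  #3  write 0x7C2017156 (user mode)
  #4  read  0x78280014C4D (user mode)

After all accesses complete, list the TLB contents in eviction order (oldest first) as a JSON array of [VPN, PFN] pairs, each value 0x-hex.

Walk each access:
#0 VA=0x2800000030B (w,user):
  L0 @0x12[5] → 0x14087  P=1,RW=1,US=1,PS=1
  ✓ 0x1430B (huge @L0)  — 1 lookups
#1 VA=0xA83400006B9 (w,user):
  L0 @0x12[21] → 0x15007  P=1,RW=1,US=1,PS=0
  L1 @0x15[13] → 0x16087  P=1,RW=1,US=1,PS=1
  ✓ 0x166B9 (huge @L1)  — 2 lookups
#2 VA=0xA83400006B9 (r,kernel):
  TLB hit vpn=0xA8340000 → PA=0x166B9
#3 VA=0x7C2017156 (w,user):
  L0 @0x12[0] → 0x18007  P=1,RW=1,US=1,PS=0
  L1 @0x18[31] → 0x1C007  P=1,RW=1,US=1,PS=0
  L2 @0x1C[16] → 0x1E007  P=1,RW=1,US=1,PS=0
  L3 @0x1E[23] → 0x22007  P=1,RW=1,US=1,PS=0
  ✓ 0x22156  — 4 lookups
#4 VA=0x78280014C4D (r,user):
  L0 @0x12[15] → 0x24007  P=1,RW=1,US=1,PS=0
  L1 @0x24[10] → 0x26007  P=1,RW=1,US=1,PS=0
  L2 @0x26[0] → 0x27007  P=1,RW=1,US=1,PS=0
  L3 @0x27[20] → 0x29007  P=1,RW=1,US=1,PS=0
  ✓ 0x29C4D  — 4 lookups

TLB: [["0x28000000", "0x14"], ["0xA8340000", "0x16"], ["0x7C2017", "0x22"], ["0x78280014", "0x29"]]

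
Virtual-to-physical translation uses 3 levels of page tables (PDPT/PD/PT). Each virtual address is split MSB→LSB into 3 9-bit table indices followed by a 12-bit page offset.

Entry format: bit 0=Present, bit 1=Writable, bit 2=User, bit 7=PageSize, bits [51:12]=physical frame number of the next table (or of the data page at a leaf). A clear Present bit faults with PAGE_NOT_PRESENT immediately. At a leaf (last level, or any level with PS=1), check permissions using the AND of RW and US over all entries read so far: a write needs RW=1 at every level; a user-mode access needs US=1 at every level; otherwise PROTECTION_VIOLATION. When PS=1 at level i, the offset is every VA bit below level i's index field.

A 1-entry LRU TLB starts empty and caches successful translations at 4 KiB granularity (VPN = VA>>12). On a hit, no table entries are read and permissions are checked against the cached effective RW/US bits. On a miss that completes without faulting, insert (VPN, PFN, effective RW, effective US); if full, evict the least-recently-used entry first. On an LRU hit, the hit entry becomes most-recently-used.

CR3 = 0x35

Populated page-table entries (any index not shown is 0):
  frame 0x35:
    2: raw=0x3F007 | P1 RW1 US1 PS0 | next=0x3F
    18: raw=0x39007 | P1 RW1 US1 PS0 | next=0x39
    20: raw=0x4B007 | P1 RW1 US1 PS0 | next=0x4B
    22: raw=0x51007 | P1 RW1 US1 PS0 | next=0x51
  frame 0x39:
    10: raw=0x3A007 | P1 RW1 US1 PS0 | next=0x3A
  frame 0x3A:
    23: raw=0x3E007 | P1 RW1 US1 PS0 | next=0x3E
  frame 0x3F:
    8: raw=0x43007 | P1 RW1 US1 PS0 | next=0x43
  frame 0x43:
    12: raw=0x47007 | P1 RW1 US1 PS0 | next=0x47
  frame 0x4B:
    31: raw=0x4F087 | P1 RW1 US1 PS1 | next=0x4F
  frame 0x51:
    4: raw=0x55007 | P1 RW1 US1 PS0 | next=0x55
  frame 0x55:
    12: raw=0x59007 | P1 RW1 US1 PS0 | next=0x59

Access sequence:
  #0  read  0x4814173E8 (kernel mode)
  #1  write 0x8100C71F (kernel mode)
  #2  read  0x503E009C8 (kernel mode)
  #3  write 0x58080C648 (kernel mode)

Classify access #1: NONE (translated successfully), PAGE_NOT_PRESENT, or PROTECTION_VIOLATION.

Per-access translation:
#0 VA=0x4814173E8 (r,kernel):
  L0: frame=0x35 idx=18 entry=0x39007 [P=1 RW=1 US=1 PS=0]
  L1: frame=0x39 idx=10 entry=0x3A007 [P=1 RW=1 US=1 PS=0]
  L2: frame=0x3A idx=23 entry=0x3E007 [P=1 RW=1 US=1 PS=0]
  → PA=0x3E3E8  (3 entries read)
#1 VA=0x8100C71F (w,kernel):
  L0: frame=0x35 idx=2 entry=0x3F007 [P=1 RW=1 US=1 PS=0]
  L1: frame=0x3F idx=8 entry=0x43007 [P=1 RW=1 US=1 PS=0]
  L2: frame=0x43 idx=12 entry=0x47007 [P=1 RW=1 US=1 PS=0]
  → PA=0x4771F  (3 entries read)
#2 VA=0x503E009C8 (r,kernel):
  L0: frame=0x35 idx=20 entry=0x4B007 [P=1 RW=1 US=1 PS=0]
  L1: frame=0x4B idx=31 entry=0x4F087 [P=1 RW=1 US=1 PS=1]
  → PA=0x4F9C8 (huge @L1)  (2 entries read)
#3 VA=0x58080C648 (w,kernel):
  L0: frame=0x35 idx=22 entry=0x51007 [P=1 RW=1 US=1 PS=0]
  L1: frame=0x51 idx=4 entry=0x55007 [P=1 RW=1 US=1 PS=0]
  L2: frame=0x55 idx=12 entry=0x59007 [P=1 RW=1 US=1 PS=0]
  → PA=0x59648  (3 entries read)

Access #1 fault: NONE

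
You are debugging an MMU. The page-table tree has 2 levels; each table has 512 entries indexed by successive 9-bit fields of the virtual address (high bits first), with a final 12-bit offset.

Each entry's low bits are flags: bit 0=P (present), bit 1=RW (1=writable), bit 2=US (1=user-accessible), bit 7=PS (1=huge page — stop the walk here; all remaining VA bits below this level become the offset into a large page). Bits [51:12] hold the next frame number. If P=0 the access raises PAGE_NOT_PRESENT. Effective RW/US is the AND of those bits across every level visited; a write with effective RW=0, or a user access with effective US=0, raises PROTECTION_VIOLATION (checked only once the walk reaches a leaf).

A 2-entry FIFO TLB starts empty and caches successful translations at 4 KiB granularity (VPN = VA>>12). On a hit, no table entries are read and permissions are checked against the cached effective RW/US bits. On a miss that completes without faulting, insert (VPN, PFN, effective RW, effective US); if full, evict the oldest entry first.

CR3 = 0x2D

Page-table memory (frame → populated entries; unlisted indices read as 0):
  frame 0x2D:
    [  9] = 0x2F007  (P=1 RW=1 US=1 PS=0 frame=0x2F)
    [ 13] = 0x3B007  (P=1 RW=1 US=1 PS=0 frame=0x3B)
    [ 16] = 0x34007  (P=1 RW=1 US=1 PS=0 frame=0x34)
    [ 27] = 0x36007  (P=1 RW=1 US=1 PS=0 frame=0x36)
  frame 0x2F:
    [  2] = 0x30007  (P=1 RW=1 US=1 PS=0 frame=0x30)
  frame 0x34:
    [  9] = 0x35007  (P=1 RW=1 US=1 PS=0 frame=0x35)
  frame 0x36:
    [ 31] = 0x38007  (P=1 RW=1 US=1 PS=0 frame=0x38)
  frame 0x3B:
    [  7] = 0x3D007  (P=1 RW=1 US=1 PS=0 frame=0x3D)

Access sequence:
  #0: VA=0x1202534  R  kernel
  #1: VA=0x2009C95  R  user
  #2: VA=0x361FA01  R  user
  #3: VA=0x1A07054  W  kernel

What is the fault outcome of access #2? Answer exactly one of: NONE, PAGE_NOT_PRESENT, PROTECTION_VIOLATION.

Per-access translation:
#0 VA=0x1202534 (r,kernel):
  lvl0: tbl 0x2D, slot 9 ⇒ 0x2F007 (P1/RW1/US1/PS0)
  lvl1: tbl 0x2F, slot 2 ⇒ 0x30007 (P1/RW1/US1/PS0)
  ⇒ phys 0x30534  [2 reads]
#1 VA=0x2009C95 (r,user):
  lvl0: tbl 0x2D, slot 16 ⇒ 0x34007 (P1/RW1/US1/PS0)
  lvl1: tbl 0x34, slot 9 ⇒ 0x35007 (P1/RW1/US1/PS0)
  ⇒ phys 0x35C95  [2 reads]
#2 VA=0x361FA01 (r,user):
  lvl0: tbl 0x2D, slot 27 ⇒ 0x36007 (P1/RW1/US1/PS0)
  lvl1: tbl 0x36, slot 31 ⇒ 0x38007 (P1/RW1/US1/PS0)
  ⇒ phys 0x38A01  [2 reads]
#3 VA=0x1A07054 (w,kernel):
  lvl0: tbl 0x2D, slot 13 ⇒ 0x3B007 (P1/RW1/US1/PS0)
  lvl1: tbl 0x3B, slot 7 ⇒ 0x3D007 (P1/RW1/US1/PS0)
  ⇒ phys 0x3D054  [2 reads]

Access #2 fault: NONE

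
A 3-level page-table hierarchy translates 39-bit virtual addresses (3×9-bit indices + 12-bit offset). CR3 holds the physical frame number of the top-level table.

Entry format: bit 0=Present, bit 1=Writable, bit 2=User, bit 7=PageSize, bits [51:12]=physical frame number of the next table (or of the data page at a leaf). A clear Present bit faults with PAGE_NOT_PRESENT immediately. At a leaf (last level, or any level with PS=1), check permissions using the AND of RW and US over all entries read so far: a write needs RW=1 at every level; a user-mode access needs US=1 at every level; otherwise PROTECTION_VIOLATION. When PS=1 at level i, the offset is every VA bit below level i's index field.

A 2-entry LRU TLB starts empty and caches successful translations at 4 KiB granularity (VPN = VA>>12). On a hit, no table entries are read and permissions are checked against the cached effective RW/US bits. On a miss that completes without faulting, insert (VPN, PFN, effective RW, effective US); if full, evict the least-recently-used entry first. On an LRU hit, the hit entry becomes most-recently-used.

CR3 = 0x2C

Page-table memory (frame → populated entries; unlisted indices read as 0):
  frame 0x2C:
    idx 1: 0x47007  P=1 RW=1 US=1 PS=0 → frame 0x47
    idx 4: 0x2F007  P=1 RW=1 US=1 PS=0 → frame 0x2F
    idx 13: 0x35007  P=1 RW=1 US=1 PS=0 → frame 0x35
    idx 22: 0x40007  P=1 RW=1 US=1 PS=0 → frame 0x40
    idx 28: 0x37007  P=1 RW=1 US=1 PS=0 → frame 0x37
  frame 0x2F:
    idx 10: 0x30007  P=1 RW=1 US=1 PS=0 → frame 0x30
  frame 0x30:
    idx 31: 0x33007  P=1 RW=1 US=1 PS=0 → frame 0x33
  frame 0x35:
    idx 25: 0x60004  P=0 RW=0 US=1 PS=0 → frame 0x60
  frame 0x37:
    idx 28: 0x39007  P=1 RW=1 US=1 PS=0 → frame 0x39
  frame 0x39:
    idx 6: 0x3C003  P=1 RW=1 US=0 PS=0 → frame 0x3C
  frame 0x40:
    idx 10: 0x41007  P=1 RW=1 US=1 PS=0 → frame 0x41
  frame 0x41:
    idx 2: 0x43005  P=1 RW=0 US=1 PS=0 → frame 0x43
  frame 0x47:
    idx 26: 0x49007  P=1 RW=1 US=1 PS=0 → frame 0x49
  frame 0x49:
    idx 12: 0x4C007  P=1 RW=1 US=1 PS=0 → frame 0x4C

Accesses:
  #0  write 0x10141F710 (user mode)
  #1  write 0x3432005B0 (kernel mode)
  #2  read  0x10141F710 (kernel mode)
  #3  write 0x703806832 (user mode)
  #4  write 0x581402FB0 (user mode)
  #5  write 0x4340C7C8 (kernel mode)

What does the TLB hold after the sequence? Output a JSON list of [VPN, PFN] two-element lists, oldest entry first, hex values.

Trace:
#0 VA=0x10141F710 (w,user):
  L0: frame=0x2C idx=4 entry=0x2F007 [P=1 RW=1 US=1 PS=0]
  L1: frame=0x2F idx=10 entry=0x30007 [P=1 RW=1 US=1 PS=0]
  L2: frame=0x30 idx=31 entry=0x33007 [P=1 RW=1 US=1 PS=0]
  ✓ 0x33710  — 3 lookups
#1 VA=0x3432005B0 (w,kernel):
  L0: frame=0x2C idx=13 entry=0x35007 [P=1 RW=1 US=1 PS=0]
  L1: frame=0x35 idx=25 entry=0x60004 [P=0 RW=0 US=1 PS=0]
  ✗ PAGE_NOT_PRESENT  [2 reads]
#2 VA=0x10141F710 (r,kernel):
  TLB hit vpn=0x10141F → PA=0x33710
#3 VA=0x703806832 (w,user):
  L0: frame=0x2C idx=28 entry=0x37007 [P=1 RW=1 US=1 PS=0]
  L1: frame=0x37 idx=28 entry=0x39007 [P=1 RW=1 US=1 PS=0]
  L2: frame=0x39 idx=6 entry=0x3C003 [P=1 RW=1 US=0 PS=0]
  ✗ PROTECTION_VIOLATION  [3 reads]
#4 VA=0x581402FB0 (w,user):
  L0: frame=0x2C idx=22 entry=0x40007 [P=1 RW=1 US=1 PS=0]
  L1: frame=0x40 idx=10 entry=0x41007 [P=1 RW=1 US=1 PS=0]
  L2: frame=0x41 idx=2 entry=0x43005 [P=1 RW=0 US=1 PS=0]
  ✗ PROTECTION_VIOLATION  [3 reads]
#5 VA=0x4340C7C8 (w,kernel):
  L0: frame=0x2C idx=1 entry=0x47007 [P=1 RW=1 US=1 PS=0]
  L1: frame=0x47 idx=26 entry=0x49007 [P=1 RW=1 US=1 PS=0]
  L2: frame=0x49 idx=12 entry=0x4C007 [P=1 RW=1 US=1 PS=0]
  ✓ 0x4C7C8  — 3 lookups

TLB: [["0x10141F", "0x33"], ["0x4340C", "0x4C"]]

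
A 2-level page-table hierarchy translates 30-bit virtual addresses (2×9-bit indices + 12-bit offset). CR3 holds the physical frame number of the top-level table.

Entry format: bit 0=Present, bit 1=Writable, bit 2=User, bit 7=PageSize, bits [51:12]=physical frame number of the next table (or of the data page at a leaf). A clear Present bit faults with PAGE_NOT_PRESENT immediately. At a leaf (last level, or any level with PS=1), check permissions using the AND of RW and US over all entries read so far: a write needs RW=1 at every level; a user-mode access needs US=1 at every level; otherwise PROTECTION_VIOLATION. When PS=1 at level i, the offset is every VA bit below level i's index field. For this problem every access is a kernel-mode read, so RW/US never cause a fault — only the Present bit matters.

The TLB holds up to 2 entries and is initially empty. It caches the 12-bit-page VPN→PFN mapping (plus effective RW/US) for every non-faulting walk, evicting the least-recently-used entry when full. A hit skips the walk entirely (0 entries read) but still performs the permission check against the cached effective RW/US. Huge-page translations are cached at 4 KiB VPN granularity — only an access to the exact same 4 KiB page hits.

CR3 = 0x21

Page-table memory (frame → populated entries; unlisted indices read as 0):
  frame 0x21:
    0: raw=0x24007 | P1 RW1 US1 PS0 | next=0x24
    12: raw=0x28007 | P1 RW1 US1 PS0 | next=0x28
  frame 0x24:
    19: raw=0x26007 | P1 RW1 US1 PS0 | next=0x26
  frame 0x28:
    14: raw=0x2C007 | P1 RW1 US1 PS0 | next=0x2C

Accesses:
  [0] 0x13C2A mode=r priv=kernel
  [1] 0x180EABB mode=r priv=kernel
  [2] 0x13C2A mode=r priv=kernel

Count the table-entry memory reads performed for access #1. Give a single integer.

Trace:
#0 VA=0x13C2A (r,kernel):
  lvl0: tbl 0x21, slot 0 ⇒ 0x24007 (P1/RW1/US1/PS0)
  lvl1: tbl 0x24, slot 19 ⇒ 0x26007 (P1/RW1/US1/PS0)
  ⇒ phys 0x26C2A  [2 reads]
#1 VA=0x180EABB (r,kernel):
  lvl0: tbl 0x21, slot 12 ⇒ 0x28007 (P1/RW1/US1/PS0)
  lvl1: tbl 0x28, slot 14 ⇒ 0x2C007 (P1/RW1/US1/PS0)
  ⇒ phys 0x2CABB  [2 reads]
#2 VA=0x13C2A (r,kernel):
  TLB hit vpn=0x13 → PA=0x26C2A

Entries read for #1: 2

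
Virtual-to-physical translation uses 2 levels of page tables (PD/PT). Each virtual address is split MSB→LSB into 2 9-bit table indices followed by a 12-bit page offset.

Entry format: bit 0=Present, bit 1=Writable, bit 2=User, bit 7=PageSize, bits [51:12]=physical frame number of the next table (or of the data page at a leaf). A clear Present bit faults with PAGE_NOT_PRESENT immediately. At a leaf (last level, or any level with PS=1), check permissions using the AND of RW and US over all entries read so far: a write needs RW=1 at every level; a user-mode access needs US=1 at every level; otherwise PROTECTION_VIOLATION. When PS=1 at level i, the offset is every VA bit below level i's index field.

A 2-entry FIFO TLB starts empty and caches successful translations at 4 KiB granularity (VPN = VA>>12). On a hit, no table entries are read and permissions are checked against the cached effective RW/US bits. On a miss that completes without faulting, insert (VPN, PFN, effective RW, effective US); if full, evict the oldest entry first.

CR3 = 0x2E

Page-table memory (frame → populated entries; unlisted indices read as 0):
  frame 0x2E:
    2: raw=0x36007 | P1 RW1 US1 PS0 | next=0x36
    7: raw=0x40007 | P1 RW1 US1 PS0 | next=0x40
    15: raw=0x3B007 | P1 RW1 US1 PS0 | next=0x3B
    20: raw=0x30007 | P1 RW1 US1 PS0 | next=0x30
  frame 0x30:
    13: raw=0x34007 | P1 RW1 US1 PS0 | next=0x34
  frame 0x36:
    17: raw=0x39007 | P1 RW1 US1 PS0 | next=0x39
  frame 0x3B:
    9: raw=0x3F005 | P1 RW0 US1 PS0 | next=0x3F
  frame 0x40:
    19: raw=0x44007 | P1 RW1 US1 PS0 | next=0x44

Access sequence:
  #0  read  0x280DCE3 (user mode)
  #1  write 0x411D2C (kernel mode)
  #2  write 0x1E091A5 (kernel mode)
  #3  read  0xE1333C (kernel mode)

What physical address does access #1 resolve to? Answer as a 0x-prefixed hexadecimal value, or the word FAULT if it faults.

Trace:
#0 VA=0x280DCE3 (r,user):
  L0: frame=0x2E idx=20 entry=0x30007 [P=1 RW=1 US=1 PS=0]
  L1: frame=0x30 idx=13 entry=0x34007 [P=1 RW=1 US=1 PS=0]
  ⇒ phys 0x34CE3  [2 reads]
#1 VA=0x411D2C (w,kernel):
  L0: frame=0x2E idx=2 entry=0x36007 [P=1 RW=1 US=1 PS=0]
  L1: frame=0x36 idx=17 entry=0x39007 [P=1 RW=1 US=1 PS=0]
  ⇒ phys 0x39D2C  [2 reads]
#2 VA=0x1E091A5 (w,kernel):
  L0: frame=0x2E idx=15 entry=0x3B007 [P=1 RW=1 US=1 PS=0]
  L1: frame=0x3B idx=9 entry=0x3F005 [P=1 RW=0 US=1 PS=0]
  → PROTECTION_VIOLATION  (2 entries read)
#3 VA=0xE1333C (r,kernel):
  L0: frame=0x2E idx=7 entry=0x40007 [P=1 RW=1 US=1 PS=0]
  L1: frame=0x40 idx=19 entry=0x44007 [P=1 RW=1 US=1 PS=0]
  ⇒ phys 0x4433C  [2 reads]

Access #1 PA: 0x39D2C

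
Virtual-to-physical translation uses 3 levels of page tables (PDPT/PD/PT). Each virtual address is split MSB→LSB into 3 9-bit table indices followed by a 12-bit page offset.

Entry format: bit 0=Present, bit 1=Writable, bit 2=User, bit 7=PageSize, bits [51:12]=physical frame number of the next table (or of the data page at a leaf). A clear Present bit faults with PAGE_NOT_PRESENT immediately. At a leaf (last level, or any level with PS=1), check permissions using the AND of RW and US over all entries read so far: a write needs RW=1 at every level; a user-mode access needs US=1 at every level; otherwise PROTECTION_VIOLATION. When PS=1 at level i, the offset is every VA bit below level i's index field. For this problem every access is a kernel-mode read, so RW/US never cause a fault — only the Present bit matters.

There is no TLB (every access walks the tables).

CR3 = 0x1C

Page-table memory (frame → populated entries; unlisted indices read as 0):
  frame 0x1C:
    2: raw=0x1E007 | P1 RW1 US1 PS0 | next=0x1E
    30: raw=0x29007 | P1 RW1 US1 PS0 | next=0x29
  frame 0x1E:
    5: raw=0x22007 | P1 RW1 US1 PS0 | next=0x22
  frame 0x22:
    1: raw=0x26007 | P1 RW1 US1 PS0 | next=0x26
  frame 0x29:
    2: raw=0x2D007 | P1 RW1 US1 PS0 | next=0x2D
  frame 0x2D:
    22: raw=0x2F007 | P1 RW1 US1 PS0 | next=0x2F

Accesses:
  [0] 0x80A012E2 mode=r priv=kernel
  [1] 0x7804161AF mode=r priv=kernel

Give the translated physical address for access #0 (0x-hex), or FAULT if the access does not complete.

Trace:
#0 VA=0x80A012E2 (r,kernel):
  lvl0: tbl 0x1C, slot 2 ⇒ 0x1E007 (P1/RW1/US1/PS0)
  lvl1: tbl 0x1E, slot 5 ⇒ 0x22007 (P1/RW1/US1/PS0)
  lvl2: tbl 0x22, slot 1 ⇒ 0x26007 (P1/RW1/US1/PS0)
  ✓ 0x262E2  — 3 lookups
#1 VA=0x7804161AF (r,kernel):
  lvl0: tbl 0x1C, slot 30 ⇒ 0x29007 (P1/RW1/US1/PS0)
  lvl1: tbl 0x29, slot 2 ⇒ 0x2D007 (P1/RW1/US1/PS0)
  lvl2: tbl 0x2D, slot 22 ⇒ 0x2F007 (P1/RW1/US1/PS0)
  ✓ 0x2F1AF  — 3 lookups

Access #0 PA: 0x262E2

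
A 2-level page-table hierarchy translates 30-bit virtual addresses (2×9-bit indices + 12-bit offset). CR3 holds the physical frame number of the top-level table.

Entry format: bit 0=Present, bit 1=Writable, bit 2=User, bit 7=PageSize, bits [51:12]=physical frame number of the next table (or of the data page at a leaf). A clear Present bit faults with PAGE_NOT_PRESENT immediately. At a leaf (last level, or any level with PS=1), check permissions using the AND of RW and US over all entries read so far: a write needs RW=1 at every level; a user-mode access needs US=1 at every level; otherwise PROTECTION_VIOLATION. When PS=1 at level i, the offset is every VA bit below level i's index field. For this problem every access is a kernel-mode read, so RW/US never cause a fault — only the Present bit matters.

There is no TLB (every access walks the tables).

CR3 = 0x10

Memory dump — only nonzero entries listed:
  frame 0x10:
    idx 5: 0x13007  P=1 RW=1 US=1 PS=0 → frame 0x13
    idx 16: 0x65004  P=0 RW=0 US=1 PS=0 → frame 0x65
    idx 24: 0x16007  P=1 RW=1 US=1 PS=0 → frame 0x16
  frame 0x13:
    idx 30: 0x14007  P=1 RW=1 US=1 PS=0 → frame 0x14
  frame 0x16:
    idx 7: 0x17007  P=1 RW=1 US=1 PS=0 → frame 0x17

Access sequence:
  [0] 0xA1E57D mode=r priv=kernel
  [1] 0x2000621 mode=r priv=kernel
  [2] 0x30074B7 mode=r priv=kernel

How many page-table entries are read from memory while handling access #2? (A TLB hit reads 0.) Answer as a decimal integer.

Trace:
#0 VA=0xA1E57D (r,kernel):
  lvl0: tbl 0x10, slot 5 ⇒ 0x13007 (P1/RW1/US1/PS0)
  lvl1: tbl 0x13, slot 30 ⇒ 0x14007 (P1/RW1/US1/PS0)
  ⇒ phys 0x1457D  [2 reads]
#1 VA=0x2000621 (r,kernel):
  lvl0: tbl 0x10, slot 16 ⇒ 0x65004 (P0/RW0/US1/PS0)
  → PAGE_NOT_PRESENT  (1 entries read)
#2 VA=0x30074B7 (r,kernel):
  lvl0: tbl 0x10, slot 24 ⇒ 0x16007 (P1/RW1/US1/PS0)
  lvl1: tbl 0x16, slot 7 ⇒ 0x17007 (P1/RW1/US1/PS0)
  ⇒ phys 0x174B7  [2 reads]

Entries read for #2: 2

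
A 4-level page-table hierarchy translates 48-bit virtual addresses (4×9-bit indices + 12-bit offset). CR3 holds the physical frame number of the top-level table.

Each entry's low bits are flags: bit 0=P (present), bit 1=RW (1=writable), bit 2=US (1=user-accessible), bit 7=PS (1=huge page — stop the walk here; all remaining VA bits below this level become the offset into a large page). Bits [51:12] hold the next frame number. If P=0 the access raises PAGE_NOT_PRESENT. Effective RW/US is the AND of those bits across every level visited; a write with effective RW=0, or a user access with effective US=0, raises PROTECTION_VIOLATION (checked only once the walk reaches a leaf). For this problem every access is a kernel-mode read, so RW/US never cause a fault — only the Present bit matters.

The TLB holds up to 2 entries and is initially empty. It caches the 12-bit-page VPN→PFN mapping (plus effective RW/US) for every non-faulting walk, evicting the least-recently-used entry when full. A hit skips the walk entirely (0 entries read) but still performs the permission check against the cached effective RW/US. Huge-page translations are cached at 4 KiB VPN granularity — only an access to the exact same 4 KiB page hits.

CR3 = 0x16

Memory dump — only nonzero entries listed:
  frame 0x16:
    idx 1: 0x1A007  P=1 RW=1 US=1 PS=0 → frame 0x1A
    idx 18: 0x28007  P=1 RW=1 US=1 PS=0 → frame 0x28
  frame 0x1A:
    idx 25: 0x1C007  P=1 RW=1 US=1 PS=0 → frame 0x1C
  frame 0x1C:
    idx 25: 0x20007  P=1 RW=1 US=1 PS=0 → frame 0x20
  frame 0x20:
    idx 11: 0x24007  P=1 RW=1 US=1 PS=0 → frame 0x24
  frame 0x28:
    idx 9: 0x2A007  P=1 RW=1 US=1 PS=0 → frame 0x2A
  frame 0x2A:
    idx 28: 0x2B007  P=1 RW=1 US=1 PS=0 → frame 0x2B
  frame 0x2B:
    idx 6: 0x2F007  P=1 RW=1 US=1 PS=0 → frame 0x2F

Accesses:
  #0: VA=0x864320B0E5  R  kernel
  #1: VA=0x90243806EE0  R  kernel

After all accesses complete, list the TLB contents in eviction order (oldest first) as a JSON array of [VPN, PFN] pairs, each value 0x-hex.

Per-access translation:
#0 VA=0x864320B0E5 (r,kernel):
  L0 @0x16[1] → 0x1A007  P=1,RW=1,US=1,PS=0
  L1 @0x1A[25] → 0x1C007  P=1,RW=1,US=1,PS=0
  L2 @0x1C[25] → 0x20007  P=1,RW=1,US=1,PS=0
  L3 @0x20[11] → 0x24007  P=1,RW=1,US=1,PS=0
  ✓ 0x240E5  — 4 lookups
#1 VA=0x90243806EE0 (r,kernel):
  L0 @0x16[18] → 0x28007  P=1,RW=1,US=1,PS=0
  L1 @0x28[9] → 0x2A007  P=1,RW=1,US=1,PS=0
  L2 @0x2A[28] → 0x2B007  P=1,RW=1,US=1,PS=0
  L3 @0x2B[6] → 0x2F007  P=1,RW=1,US=1,PS=0
  ✓ 0x2FEE0  — 4 lookups

TLB: [["0x864320B", "0x24"], ["0x90243806", "0x2F"]]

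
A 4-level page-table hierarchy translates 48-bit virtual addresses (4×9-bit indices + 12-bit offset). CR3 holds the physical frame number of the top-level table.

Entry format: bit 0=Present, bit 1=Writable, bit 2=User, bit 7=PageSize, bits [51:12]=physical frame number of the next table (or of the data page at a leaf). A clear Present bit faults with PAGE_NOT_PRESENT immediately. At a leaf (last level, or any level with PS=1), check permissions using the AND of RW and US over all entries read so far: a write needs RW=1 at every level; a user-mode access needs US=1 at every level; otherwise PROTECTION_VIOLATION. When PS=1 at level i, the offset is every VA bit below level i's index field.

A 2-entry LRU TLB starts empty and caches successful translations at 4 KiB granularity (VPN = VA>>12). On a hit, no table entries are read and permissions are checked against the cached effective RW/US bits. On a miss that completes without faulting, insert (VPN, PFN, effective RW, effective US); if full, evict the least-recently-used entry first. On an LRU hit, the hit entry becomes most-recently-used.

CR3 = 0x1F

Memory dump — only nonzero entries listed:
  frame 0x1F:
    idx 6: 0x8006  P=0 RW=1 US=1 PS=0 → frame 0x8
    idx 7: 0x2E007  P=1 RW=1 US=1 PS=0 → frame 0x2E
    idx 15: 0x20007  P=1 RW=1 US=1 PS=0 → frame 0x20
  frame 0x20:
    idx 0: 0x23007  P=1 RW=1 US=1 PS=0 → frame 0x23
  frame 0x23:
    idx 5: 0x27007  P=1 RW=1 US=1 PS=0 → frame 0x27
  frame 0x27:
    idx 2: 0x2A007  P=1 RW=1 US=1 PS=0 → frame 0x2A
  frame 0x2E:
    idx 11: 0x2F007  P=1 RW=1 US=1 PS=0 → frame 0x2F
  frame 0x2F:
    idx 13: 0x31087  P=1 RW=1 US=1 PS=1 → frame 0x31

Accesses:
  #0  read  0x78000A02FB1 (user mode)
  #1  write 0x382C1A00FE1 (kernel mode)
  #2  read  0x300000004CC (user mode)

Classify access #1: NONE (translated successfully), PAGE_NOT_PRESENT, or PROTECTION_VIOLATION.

Walk each access:
#0 VA=0x78000A02FB1 (r,user):
  L0 @0x1F[15] → 0x20007  P=1,RW=1,US=1,PS=0
  L1 @0x20[0] → 0x23007  P=1,RW=1,US=1,PS=0
  L2 @0x23[5] → 0x27007  P=1,RW=1,US=1,PS=0
  L3 @0x27[2] → 0x2A007  P=1,RW=1,US=1,PS=0
  → PA=0x2AFB1  (4 entries read)
#1 VA=0x382C1A00FE1 (w,kernel):
  L0 @0x1F[7] → 0x2E007  P=1,RW=1,US=1,PS=0
  L1 @0x2E[11] → 0x2F007  P=1,RW=1,US=1,PS=0
  L2 @0x2F[13] → 0x31087  P=1,RW=1,US=1,PS=1
  → PA=0x31FE1 (huge @L2)  (3 entries read)
#2 VA=0x300000004CC (r,user):
  L0 @0x1F[6] → 0x8006  P=0,RW=1,US=1,PS=0
  → PAGE_NOT_PRESENT  (1 entries read)

Access #1 fault: NONE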